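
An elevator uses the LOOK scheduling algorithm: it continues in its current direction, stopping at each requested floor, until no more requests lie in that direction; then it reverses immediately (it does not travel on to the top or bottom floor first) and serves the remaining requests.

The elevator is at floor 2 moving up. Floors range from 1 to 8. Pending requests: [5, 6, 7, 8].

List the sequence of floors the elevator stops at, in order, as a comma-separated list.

Current: 2, moving UP
Serve above first (ascending): [5, 6, 7, 8]
Then reverse, serve below (descending): []

Answer: 5, 6, 7, 8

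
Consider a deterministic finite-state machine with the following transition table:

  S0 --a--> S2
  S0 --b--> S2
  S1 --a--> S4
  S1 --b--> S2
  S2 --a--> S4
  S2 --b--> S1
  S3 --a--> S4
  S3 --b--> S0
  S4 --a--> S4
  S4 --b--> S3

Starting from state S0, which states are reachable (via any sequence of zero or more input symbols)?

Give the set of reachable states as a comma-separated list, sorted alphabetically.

BFS from S0:
  visit S0: S0--a-->S2 (new), S0--b-->S2 (seen)
  visit S2: S2--a-->S4 (new), S2--b-->S1 (new)
  visit S4: S4--a-->S4 (seen), S4--b-->S3 (new)
  visit S1: S1--a-->S4 (seen), S1--b-->S2 (seen)
  visit S3: S3--a-->S4 (seen), S3--b-->S0 (seen)

Answer: S0, S1, S2, S3, S4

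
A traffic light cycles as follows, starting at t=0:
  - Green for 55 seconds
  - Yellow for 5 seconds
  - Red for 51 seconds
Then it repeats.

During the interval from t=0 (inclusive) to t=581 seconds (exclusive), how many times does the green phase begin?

Cycle = 55+5+51 = 111s
green phase starts at t = k*111 + 0 for k=0,1,2,...
Need k*111+0 < 581 → k < 5.234
k ∈ {0, ..., 5} → 6 starts

Answer: 6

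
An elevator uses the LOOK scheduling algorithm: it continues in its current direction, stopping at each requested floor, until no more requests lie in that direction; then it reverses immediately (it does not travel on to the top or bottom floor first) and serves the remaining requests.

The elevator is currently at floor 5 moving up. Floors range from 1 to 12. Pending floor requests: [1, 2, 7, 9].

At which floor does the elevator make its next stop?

Answer: 7

Derivation:
Current floor: 5, direction: up
Requests above: [7, 9]
Requests below: [1, 2]
Moving up and requests lie above → nearest above is min([7, 9]) = 7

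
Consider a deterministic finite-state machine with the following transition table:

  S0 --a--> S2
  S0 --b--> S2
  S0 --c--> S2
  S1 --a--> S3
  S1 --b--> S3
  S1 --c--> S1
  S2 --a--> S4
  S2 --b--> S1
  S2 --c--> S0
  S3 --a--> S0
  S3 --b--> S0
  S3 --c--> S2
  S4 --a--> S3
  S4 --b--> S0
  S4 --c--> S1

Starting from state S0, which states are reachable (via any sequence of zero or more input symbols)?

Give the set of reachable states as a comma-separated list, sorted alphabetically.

Answer: S0, S1, S2, S3, S4

Derivation:
BFS from S0:
  visit S0: S0--a-->S2 (new), S0--b-->S2 (seen), S0--c-->S2 (seen)
  visit S2: S2--a-->S4 (new), S2--b-->S1 (new), S2--c-->S0 (seen)
  visit S4: S4--a-->S3 (new), S4--b-->S0 (seen), S4--c-->S1 (seen)
  visit S1: S1--a-->S3 (seen), S1--b-->S3 (seen), S1--c-->S1 (seen)
  visit S3: S3--a-->S0 (seen), S3--b-->S0 (seen), S3--c-->S2 (seen)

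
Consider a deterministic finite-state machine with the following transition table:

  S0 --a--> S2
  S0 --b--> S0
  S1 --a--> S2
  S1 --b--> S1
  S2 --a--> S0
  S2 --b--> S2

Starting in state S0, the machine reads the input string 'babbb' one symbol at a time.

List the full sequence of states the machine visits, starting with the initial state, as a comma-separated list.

Start: S0
  read 'b': S0 --b--> S0
  read 'a': S0 --a--> S2
  read 'b': S2 --b--> S2
  read 'b': S2 --b--> S2
  read 'b': S2 --b--> S2

Answer: S0, S0, S2, S2, S2, S2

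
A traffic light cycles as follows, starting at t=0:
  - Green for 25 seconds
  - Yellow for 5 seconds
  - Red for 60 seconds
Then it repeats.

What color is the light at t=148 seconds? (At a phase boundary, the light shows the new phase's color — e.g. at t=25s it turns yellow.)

Answer: red

Derivation:
Cycle length = 25 + 5 + 60 = 90s
t = 148, phase_t = 148 mod 90 = 58
58 >= 30 → RED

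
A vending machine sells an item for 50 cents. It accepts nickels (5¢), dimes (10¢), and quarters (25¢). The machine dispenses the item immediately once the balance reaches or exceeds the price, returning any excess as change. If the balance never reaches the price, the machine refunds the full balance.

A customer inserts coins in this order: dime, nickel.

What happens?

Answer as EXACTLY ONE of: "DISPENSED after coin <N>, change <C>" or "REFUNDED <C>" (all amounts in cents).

Answer: REFUNDED 15

Derivation:
Price: 50¢
Coin 1 (dime, 10¢): balance = 10¢
Coin 2 (nickel, 5¢): balance = 15¢
All coins inserted, balance 15¢ < price 50¢ → REFUND 15¢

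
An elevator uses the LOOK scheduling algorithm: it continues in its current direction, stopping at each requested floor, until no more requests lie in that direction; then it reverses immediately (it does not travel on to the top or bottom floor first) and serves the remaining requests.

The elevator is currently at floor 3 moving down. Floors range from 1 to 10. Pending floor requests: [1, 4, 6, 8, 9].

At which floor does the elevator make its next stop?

Current floor: 3, direction: down
Requests above: [4, 6, 8, 9]
Requests below: [1]
Moving down and requests lie below → nearest below is max([1]) = 1

Answer: 1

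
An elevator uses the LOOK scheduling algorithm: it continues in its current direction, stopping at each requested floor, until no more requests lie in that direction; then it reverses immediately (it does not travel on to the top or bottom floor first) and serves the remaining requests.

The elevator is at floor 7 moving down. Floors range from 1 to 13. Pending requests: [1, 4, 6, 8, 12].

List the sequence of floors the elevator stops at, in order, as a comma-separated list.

Current: 7, moving DOWN
Serve below first (descending): [6, 4, 1]
Then reverse, serve above (ascending): [8, 12]

Answer: 6, 4, 1, 8, 12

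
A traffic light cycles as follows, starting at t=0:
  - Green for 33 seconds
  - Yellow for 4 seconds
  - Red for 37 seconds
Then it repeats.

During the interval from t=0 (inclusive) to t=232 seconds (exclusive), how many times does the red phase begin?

Answer: 3

Derivation:
Cycle = 33+4+37 = 74s
red phase starts at t = k*74 + 37 for k=0,1,2,...
Need k*74+37 < 232 → k < 2.635
k ∈ {0, ..., 2} → 3 starts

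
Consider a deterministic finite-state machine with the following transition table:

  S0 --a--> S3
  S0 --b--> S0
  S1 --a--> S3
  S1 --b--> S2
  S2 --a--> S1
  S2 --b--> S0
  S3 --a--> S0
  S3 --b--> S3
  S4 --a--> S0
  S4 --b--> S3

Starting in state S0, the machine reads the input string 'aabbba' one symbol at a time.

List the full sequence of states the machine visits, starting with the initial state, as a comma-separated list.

Start: S0
  read 'a': S0 --a--> S3
  read 'a': S3 --a--> S0
  read 'b': S0 --b--> S0
  read 'b': S0 --b--> S0
  read 'b': S0 --b--> S0
  read 'a': S0 --a--> S3

Answer: S0, S3, S0, S0, S0, S0, S3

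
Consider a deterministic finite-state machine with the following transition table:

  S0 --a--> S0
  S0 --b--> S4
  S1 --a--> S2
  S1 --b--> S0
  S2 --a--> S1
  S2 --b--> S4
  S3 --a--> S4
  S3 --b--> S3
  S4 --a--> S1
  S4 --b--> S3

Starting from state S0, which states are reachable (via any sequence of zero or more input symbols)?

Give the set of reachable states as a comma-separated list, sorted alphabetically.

BFS from S0:
  visit S0: S0--a-->S0 (seen), S0--b-->S4 (new)
  visit S4: S4--a-->S1 (new), S4--b-->S3 (new)
  visit S1: S1--a-->S2 (new), S1--b-->S0 (seen)
  visit S3: S3--a-->S4 (seen), S3--b-->S3 (seen)
  visit S2: S2--a-->S1 (seen), S2--b-->S4 (seen)

Answer: S0, S1, S2, S3, S4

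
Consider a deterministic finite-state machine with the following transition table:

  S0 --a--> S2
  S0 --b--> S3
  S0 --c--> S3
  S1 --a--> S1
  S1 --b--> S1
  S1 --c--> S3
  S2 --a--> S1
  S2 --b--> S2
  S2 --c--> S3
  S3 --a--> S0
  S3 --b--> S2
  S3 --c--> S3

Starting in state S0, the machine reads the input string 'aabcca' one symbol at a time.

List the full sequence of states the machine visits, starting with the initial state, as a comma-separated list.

Start: S0
  read 'a': S0 --a--> S2
  read 'a': S2 --a--> S1
  read 'b': S1 --b--> S1
  read 'c': S1 --c--> S3
  read 'c': S3 --c--> S3
  read 'a': S3 --a--> S0

Answer: S0, S2, S1, S1, S3, S3, S0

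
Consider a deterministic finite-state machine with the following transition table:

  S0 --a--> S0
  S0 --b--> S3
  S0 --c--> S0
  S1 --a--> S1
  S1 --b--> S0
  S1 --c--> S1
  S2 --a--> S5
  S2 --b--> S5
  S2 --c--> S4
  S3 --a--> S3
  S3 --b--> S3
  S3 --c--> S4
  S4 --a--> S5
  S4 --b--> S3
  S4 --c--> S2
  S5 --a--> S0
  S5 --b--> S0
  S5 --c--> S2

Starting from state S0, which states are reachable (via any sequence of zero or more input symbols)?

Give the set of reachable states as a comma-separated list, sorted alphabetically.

Answer: S0, S2, S3, S4, S5

Derivation:
BFS from S0:
  visit S0: S0--a-->S0 (seen), S0--b-->S3 (new), S0--c-->S0 (seen)
  visit S3: S3--a-->S3 (seen), S3--b-->S3 (seen), S3--c-->S4 (new)
  visit S4: S4--a-->S5 (new), S4--b-->S3 (seen), S4--c-->S2 (new)
  visit S5: S5--a-->S0 (seen), S5--b-->S0 (seen), S5--c-->S2 (seen)
  visit S2: S2--a-->S5 (seen), S2--b-->S5 (seen), S2--c-->S4 (seen)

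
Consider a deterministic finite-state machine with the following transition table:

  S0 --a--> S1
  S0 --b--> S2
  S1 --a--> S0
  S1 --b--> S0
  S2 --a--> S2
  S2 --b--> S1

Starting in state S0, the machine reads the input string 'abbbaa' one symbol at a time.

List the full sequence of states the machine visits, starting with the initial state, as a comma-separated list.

Start: S0
  read 'a': S0 --a--> S1
  read 'b': S1 --b--> S0
  read 'b': S0 --b--> S2
  read 'b': S2 --b--> S1
  read 'a': S1 --a--> S0
  read 'a': S0 --a--> S1

Answer: S0, S1, S0, S2, S1, S0, S1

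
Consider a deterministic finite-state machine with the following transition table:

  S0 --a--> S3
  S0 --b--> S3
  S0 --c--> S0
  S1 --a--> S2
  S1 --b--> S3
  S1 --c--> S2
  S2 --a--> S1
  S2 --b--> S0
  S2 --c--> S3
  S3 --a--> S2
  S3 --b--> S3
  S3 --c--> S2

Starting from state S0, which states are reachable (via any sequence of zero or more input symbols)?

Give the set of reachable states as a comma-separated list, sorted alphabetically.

BFS from S0:
  visit S0: S0--a-->S3 (new), S0--b-->S3 (seen), S0--c-->S0 (seen)
  visit S3: S3--a-->S2 (new), S3--b-->S3 (seen), S3--c-->S2 (seen)
  visit S2: S2--a-->S1 (new), S2--b-->S0 (seen), S2--c-->S3 (seen)
  visit S1: S1--a-->S2 (seen), S1--b-->S3 (seen), S1--c-->S2 (seen)

Answer: S0, S1, S2, S3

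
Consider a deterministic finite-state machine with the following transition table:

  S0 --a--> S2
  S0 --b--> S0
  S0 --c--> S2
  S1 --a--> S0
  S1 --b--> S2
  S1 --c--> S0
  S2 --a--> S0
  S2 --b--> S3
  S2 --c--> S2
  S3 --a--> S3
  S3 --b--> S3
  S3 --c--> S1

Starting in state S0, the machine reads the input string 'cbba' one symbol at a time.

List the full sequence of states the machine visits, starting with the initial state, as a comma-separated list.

Answer: S0, S2, S3, S3, S3

Derivation:
Start: S0
  read 'c': S0 --c--> S2
  read 'b': S2 --b--> S3
  read 'b': S3 --b--> S3
  read 'a': S3 --a--> S3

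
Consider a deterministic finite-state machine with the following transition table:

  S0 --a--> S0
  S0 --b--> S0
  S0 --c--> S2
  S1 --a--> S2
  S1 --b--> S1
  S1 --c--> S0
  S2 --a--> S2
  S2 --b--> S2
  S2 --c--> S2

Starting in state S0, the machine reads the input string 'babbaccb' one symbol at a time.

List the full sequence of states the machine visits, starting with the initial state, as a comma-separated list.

Start: S0
  read 'b': S0 --b--> S0
  read 'a': S0 --a--> S0
  read 'b': S0 --b--> S0
  read 'b': S0 --b--> S0
  read 'a': S0 --a--> S0
  read 'c': S0 --c--> S2
  read 'c': S2 --c--> S2
  read 'b': S2 --b--> S2

Answer: S0, S0, S0, S0, S0, S0, S2, S2, S2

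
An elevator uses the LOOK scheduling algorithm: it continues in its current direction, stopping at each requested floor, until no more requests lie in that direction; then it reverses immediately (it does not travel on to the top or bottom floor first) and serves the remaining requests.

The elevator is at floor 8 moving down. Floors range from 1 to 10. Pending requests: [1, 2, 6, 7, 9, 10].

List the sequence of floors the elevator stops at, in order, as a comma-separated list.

Current: 8, moving DOWN
Serve below first (descending): [7, 6, 2, 1]
Then reverse, serve above (ascending): [9, 10]

Answer: 7, 6, 2, 1, 9, 10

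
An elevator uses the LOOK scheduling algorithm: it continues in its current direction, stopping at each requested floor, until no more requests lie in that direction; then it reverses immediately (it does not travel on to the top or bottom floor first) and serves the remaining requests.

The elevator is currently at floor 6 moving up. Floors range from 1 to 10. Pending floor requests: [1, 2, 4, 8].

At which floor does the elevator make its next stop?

Current floor: 6, direction: up
Requests above: [8]
Requests below: [1, 2, 4]
Moving up and requests lie above → nearest above is min([8]) = 8

Answer: 8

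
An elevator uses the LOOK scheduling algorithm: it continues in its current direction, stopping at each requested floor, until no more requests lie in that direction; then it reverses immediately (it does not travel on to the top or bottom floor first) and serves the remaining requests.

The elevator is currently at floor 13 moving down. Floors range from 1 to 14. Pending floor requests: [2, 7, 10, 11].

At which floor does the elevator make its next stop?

Current floor: 13, direction: down
Requests above: []
Requests below: [2, 7, 10, 11]
Moving down and requests lie below → nearest below is max([2, 7, 10, 11]) = 11

Answer: 11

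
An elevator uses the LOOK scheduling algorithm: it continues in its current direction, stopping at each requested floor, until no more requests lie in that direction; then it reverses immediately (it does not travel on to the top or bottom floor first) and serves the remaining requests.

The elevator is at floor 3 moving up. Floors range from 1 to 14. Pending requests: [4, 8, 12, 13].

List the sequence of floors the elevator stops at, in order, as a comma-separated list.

Answer: 4, 8, 12, 13

Derivation:
Current: 3, moving UP
Serve above first (ascending): [4, 8, 12, 13]
Then reverse, serve below (descending): []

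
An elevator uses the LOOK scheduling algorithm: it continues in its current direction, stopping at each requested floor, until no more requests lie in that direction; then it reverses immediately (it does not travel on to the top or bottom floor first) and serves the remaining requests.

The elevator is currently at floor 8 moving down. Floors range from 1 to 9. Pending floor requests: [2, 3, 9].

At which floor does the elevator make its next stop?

Current floor: 8, direction: down
Requests above: [9]
Requests below: [2, 3]
Moving down and requests lie below → nearest below is max([2, 3]) = 3

Answer: 3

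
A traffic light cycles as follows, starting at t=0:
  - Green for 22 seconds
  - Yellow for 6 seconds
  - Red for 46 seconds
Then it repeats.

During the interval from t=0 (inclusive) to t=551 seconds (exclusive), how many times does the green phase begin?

Answer: 8

Derivation:
Cycle = 22+6+46 = 74s
green phase starts at t = k*74 + 0 for k=0,1,2,...
Need k*74+0 < 551 → k < 7.446
k ∈ {0, ..., 7} → 8 starts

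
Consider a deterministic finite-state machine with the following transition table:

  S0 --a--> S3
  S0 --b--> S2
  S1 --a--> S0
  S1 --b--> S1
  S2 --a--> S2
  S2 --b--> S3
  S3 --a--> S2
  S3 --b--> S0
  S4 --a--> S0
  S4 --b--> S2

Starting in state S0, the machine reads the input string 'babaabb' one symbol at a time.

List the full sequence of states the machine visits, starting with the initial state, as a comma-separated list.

Answer: S0, S2, S2, S3, S2, S2, S3, S0

Derivation:
Start: S0
  read 'b': S0 --b--> S2
  read 'a': S2 --a--> S2
  read 'b': S2 --b--> S3
  read 'a': S3 --a--> S2
  read 'a': S2 --a--> S2
  read 'b': S2 --b--> S3
  read 'b': S3 --b--> S0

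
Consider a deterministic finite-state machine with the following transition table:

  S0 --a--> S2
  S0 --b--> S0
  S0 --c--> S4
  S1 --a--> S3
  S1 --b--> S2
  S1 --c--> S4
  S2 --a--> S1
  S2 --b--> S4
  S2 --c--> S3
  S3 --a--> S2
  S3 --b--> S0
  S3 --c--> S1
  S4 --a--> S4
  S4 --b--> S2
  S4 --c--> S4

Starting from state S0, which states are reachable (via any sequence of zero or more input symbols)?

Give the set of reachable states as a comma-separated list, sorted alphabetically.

Answer: S0, S1, S2, S3, S4

Derivation:
BFS from S0:
  visit S0: S0--a-->S2 (new), S0--b-->S0 (seen), S0--c-->S4 (new)
  visit S2: S2--a-->S1 (new), S2--b-->S4 (seen), S2--c-->S3 (new)
  visit S4: S4--a-->S4 (seen), S4--b-->S2 (seen), S4--c-->S4 (seen)
  visit S1: S1--a-->S3 (seen), S1--b-->S2 (seen), S1--c-->S4 (seen)
  visit S3: S3--a-->S2 (seen), S3--b-->S0 (seen), S3--c-->S1 (seen)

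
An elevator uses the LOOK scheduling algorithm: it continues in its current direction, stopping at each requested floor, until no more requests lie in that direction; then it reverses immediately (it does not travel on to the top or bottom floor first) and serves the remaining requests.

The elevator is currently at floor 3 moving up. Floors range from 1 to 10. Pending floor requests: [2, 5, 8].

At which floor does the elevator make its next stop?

Current floor: 3, direction: up
Requests above: [5, 8]
Requests below: [2]
Moving up and requests lie above → nearest above is min([5, 8]) = 5

Answer: 5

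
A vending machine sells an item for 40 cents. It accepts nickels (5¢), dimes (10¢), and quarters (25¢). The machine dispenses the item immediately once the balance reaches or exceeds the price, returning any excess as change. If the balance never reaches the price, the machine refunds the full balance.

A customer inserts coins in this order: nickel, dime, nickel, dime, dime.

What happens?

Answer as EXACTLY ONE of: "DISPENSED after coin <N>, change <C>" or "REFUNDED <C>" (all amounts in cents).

Answer: DISPENSED after coin 5, change 0

Derivation:
Price: 40¢
Coin 1 (nickel, 5¢): balance = 5¢
Coin 2 (dime, 10¢): balance = 15¢
Coin 3 (nickel, 5¢): balance = 20¢
Coin 4 (dime, 10¢): balance = 30¢
Coin 5 (dime, 10¢): balance = 40¢
  → balance >= price → DISPENSE, change = 40 - 40 = 0¢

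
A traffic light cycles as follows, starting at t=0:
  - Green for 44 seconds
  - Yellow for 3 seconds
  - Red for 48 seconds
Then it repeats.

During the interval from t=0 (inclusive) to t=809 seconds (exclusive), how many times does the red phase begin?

Answer: 9

Derivation:
Cycle = 44+3+48 = 95s
red phase starts at t = k*95 + 47 for k=0,1,2,...
Need k*95+47 < 809 → k < 8.021
k ∈ {0, ..., 8} → 9 starts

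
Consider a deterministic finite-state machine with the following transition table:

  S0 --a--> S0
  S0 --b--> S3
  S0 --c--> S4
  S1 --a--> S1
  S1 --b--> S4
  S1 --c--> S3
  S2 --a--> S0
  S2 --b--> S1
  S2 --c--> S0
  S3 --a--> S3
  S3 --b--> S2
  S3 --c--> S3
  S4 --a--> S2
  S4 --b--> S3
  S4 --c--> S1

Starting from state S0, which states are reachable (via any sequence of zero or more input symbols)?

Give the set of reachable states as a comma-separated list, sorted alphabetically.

BFS from S0:
  visit S0: S0--a-->S0 (seen), S0--b-->S3 (new), S0--c-->S4 (new)
  visit S3: S3--a-->S3 (seen), S3--b-->S2 (new), S3--c-->S3 (seen)
  visit S4: S4--a-->S2 (seen), S4--b-->S3 (seen), S4--c-->S1 (new)
  visit S2: S2--a-->S0 (seen), S2--b-->S1 (seen), S2--c-->S0 (seen)
  visit S1: S1--a-->S1 (seen), S1--b-->S4 (seen), S1--c-->S3 (seen)

Answer: S0, S1, S2, S3, S4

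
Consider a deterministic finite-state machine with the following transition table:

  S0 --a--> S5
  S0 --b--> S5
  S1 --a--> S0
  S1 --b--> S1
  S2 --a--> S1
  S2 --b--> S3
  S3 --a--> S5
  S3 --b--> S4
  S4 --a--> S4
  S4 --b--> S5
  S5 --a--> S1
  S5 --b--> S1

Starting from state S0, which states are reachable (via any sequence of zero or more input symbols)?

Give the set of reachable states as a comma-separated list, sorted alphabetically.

BFS from S0:
  visit S0: S0--a-->S5 (new), S0--b-->S5 (seen)
  visit S5: S5--a-->S1 (new), S5--b-->S1 (seen)
  visit S1: S1--a-->S0 (seen), S1--b-->S1 (seen)

Answer: S0, S1, S5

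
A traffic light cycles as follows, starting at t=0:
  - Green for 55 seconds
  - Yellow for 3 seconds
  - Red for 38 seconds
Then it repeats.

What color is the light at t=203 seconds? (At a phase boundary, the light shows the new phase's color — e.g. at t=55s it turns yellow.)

Cycle length = 55 + 3 + 38 = 96s
t = 203, phase_t = 203 mod 96 = 11
11 < 55 (green end) → GREEN

Answer: green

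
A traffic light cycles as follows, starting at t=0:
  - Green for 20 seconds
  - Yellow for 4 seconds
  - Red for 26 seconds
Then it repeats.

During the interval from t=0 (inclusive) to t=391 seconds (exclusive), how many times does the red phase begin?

Answer: 8

Derivation:
Cycle = 20+4+26 = 50s
red phase starts at t = k*50 + 24 for k=0,1,2,...
Need k*50+24 < 391 → k < 7.340
k ∈ {0, ..., 7} → 8 starts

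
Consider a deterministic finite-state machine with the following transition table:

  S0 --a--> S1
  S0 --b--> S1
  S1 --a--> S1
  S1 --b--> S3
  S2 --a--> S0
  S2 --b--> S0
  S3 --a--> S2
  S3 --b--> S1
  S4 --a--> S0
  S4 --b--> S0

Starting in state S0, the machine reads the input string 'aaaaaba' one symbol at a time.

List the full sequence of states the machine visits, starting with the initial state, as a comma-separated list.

Answer: S0, S1, S1, S1, S1, S1, S3, S2

Derivation:
Start: S0
  read 'a': S0 --a--> S1
  read 'a': S1 --a--> S1
  read 'a': S1 --a--> S1
  read 'a': S1 --a--> S1
  read 'a': S1 --a--> S1
  read 'b': S1 --b--> S3
  read 'a': S3 --a--> S2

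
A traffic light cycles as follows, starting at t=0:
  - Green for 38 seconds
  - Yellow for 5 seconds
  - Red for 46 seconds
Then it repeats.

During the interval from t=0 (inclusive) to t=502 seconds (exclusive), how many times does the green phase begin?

Cycle = 38+5+46 = 89s
green phase starts at t = k*89 + 0 for k=0,1,2,...
Need k*89+0 < 502 → k < 5.640
k ∈ {0, ..., 5} → 6 starts

Answer: 6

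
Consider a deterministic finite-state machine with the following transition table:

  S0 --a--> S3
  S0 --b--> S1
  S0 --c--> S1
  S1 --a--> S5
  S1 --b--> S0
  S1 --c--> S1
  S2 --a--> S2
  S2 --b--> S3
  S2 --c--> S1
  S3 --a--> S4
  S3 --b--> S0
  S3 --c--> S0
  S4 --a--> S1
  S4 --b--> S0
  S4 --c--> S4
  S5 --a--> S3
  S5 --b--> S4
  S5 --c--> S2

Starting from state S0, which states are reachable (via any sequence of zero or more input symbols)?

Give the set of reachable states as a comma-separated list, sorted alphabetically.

Answer: S0, S1, S2, S3, S4, S5

Derivation:
BFS from S0:
  visit S0: S0--a-->S3 (new), S0--b-->S1 (new), S0--c-->S1 (seen)
  visit S3: S3--a-->S4 (new), S3--b-->S0 (seen), S3--c-->S0 (seen)
  visit S1: S1--a-->S5 (new), S1--b-->S0 (seen), S1--c-->S1 (seen)
  visit S4: S4--a-->S1 (seen), S4--b-->S0 (seen), S4--c-->S4 (seen)
  visit S5: S5--a-->S3 (seen), S5--b-->S4 (seen), S5--c-->S2 (new)
  visit S2: S2--a-->S2 (seen), S2--b-->S3 (seen), S2--c-->S1 (seen)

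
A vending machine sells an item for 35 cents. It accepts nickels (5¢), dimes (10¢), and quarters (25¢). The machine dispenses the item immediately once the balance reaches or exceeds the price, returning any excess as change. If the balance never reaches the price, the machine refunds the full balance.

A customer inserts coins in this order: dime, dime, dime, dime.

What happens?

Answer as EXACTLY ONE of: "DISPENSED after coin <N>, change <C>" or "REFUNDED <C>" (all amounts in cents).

Answer: DISPENSED after coin 4, change 5

Derivation:
Price: 35¢
Coin 1 (dime, 10¢): balance = 10¢
Coin 2 (dime, 10¢): balance = 20¢
Coin 3 (dime, 10¢): balance = 30¢
Coin 4 (dime, 10¢): balance = 40¢
  → balance >= price → DISPENSE, change = 40 - 35 = 5¢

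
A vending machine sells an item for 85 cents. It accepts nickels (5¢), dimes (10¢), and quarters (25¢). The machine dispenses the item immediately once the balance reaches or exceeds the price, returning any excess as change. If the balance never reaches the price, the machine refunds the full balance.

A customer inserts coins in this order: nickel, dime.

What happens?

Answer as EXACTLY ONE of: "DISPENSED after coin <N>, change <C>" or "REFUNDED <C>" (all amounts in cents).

Answer: REFUNDED 15

Derivation:
Price: 85¢
Coin 1 (nickel, 5¢): balance = 5¢
Coin 2 (dime, 10¢): balance = 15¢
All coins inserted, balance 15¢ < price 85¢ → REFUND 15¢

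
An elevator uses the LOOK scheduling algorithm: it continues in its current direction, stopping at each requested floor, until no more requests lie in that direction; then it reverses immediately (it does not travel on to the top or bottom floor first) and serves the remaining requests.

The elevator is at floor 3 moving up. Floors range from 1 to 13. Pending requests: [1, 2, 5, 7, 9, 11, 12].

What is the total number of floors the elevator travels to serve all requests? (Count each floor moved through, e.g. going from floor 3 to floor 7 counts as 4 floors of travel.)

Start at floor 3 moving up, LOOK stop order: [5, 7, 9, 11, 12, 2, 1]
  3 → 5: |5-3| = 2, total = 2
  5 → 7: |7-5| = 2, total = 4
  7 → 9: |9-7| = 2, total = 6
  9 → 11: |11-9| = 2, total = 8
  11 → 12: |12-11| = 1, total = 9
  12 → 2: |2-12| = 10, total = 19
  2 → 1: |1-2| = 1, total = 20

Answer: 20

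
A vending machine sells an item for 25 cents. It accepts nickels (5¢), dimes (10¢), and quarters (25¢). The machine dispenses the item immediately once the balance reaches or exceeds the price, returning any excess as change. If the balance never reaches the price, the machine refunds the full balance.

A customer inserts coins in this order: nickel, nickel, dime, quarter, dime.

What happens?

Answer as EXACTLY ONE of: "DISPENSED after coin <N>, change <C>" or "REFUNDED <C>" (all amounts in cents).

Answer: DISPENSED after coin 4, change 20

Derivation:
Price: 25¢
Coin 1 (nickel, 5¢): balance = 5¢
Coin 2 (nickel, 5¢): balance = 10¢
Coin 3 (dime, 10¢): balance = 20¢
Coin 4 (quarter, 25¢): balance = 45¢
  → balance >= price → DISPENSE, change = 45 - 25 = 20¢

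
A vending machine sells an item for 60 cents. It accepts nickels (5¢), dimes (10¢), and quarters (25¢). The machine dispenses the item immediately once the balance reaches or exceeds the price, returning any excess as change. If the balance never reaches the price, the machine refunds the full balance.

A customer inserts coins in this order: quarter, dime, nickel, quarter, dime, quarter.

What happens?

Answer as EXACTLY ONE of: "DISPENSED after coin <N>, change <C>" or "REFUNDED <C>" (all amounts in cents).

Price: 60¢
Coin 1 (quarter, 25¢): balance = 25¢
Coin 2 (dime, 10¢): balance = 35¢
Coin 3 (nickel, 5¢): balance = 40¢
Coin 4 (quarter, 25¢): balance = 65¢
  → balance >= price → DISPENSE, change = 65 - 60 = 5¢

Answer: DISPENSED after coin 4, change 5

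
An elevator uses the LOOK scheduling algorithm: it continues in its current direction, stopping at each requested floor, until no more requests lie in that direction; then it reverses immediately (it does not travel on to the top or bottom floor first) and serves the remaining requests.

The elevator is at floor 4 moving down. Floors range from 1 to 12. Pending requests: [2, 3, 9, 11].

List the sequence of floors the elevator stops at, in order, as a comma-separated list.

Current: 4, moving DOWN
Serve below first (descending): [3, 2]
Then reverse, serve above (ascending): [9, 11]

Answer: 3, 2, 9, 11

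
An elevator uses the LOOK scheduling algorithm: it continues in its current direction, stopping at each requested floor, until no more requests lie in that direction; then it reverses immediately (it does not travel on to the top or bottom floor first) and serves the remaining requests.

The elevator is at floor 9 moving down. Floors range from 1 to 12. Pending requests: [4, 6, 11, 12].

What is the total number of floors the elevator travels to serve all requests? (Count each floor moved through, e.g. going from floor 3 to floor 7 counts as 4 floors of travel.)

Answer: 13

Derivation:
Start at floor 9 moving down, LOOK stop order: [6, 4, 11, 12]
  9 → 6: |6-9| = 3, total = 3
  6 → 4: |4-6| = 2, total = 5
  4 → 11: |11-4| = 7, total = 12
  11 → 12: |12-11| = 1, total = 13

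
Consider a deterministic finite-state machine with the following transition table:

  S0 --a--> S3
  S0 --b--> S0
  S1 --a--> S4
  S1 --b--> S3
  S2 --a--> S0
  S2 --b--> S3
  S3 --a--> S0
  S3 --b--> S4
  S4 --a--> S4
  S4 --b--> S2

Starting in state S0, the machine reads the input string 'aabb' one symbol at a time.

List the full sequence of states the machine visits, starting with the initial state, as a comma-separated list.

Answer: S0, S3, S0, S0, S0

Derivation:
Start: S0
  read 'a': S0 --a--> S3
  read 'a': S3 --a--> S0
  read 'b': S0 --b--> S0
  read 'b': S0 --b--> S0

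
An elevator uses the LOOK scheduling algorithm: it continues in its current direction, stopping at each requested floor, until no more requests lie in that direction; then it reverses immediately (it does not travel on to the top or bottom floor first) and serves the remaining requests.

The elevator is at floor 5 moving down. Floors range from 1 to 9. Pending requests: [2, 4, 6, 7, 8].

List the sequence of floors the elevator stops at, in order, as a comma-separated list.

Current: 5, moving DOWN
Serve below first (descending): [4, 2]
Then reverse, serve above (ascending): [6, 7, 8]

Answer: 4, 2, 6, 7, 8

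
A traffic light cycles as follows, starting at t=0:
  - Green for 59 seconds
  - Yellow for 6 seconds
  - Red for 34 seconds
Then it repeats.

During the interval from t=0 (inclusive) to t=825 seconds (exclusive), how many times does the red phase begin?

Answer: 8

Derivation:
Cycle = 59+6+34 = 99s
red phase starts at t = k*99 + 65 for k=0,1,2,...
Need k*99+65 < 825 → k < 7.677
k ∈ {0, ..., 7} → 8 starts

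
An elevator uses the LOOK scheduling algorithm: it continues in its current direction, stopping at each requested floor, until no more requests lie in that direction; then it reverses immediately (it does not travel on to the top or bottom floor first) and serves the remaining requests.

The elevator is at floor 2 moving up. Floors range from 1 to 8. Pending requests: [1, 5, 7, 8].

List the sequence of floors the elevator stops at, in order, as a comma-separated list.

Answer: 5, 7, 8, 1

Derivation:
Current: 2, moving UP
Serve above first (ascending): [5, 7, 8]
Then reverse, serve below (descending): [1]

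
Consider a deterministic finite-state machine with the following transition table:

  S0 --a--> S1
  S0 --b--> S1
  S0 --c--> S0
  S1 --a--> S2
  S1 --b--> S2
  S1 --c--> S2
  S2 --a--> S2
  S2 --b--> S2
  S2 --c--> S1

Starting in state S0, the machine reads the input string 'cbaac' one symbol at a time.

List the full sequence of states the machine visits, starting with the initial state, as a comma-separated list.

Start: S0
  read 'c': S0 --c--> S0
  read 'b': S0 --b--> S1
  read 'a': S1 --a--> S2
  read 'a': S2 --a--> S2
  read 'c': S2 --c--> S1

Answer: S0, S0, S1, S2, S2, S1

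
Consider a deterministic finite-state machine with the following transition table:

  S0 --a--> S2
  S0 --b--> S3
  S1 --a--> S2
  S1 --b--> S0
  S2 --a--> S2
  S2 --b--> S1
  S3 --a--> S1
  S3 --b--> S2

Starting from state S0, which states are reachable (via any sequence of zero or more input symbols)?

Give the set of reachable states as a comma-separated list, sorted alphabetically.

Answer: S0, S1, S2, S3

Derivation:
BFS from S0:
  visit S0: S0--a-->S2 (new), S0--b-->S3 (new)
  visit S2: S2--a-->S2 (seen), S2--b-->S1 (new)
  visit S3: S3--a-->S1 (seen), S3--b-->S2 (seen)
  visit S1: S1--a-->S2 (seen), S1--b-->S0 (seen)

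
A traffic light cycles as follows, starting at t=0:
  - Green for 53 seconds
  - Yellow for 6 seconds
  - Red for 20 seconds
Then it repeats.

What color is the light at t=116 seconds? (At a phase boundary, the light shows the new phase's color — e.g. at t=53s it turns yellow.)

Cycle length = 53 + 6 + 20 = 79s
t = 116, phase_t = 116 mod 79 = 37
37 < 53 (green end) → GREEN

Answer: green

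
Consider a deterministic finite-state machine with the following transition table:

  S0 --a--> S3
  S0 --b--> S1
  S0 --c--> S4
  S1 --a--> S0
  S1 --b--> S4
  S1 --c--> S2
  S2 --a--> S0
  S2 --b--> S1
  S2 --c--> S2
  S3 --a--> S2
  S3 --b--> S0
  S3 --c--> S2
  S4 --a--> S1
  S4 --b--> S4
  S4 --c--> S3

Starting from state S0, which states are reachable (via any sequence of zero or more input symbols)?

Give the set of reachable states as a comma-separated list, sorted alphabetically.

BFS from S0:
  visit S0: S0--a-->S3 (new), S0--b-->S1 (new), S0--c-->S4 (new)
  visit S3: S3--a-->S2 (new), S3--b-->S0 (seen), S3--c-->S2 (seen)
  visit S1: S1--a-->S0 (seen), S1--b-->S4 (seen), S1--c-->S2 (seen)
  visit S4: S4--a-->S1 (seen), S4--b-->S4 (seen), S4--c-->S3 (seen)
  visit S2: S2--a-->S0 (seen), S2--b-->S1 (seen), S2--c-->S2 (seen)

Answer: S0, S1, S2, S3, S4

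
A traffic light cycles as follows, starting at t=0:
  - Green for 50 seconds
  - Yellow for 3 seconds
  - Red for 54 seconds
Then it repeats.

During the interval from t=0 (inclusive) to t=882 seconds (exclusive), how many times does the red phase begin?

Cycle = 50+3+54 = 107s
red phase starts at t = k*107 + 53 for k=0,1,2,...
Need k*107+53 < 882 → k < 7.748
k ∈ {0, ..., 7} → 8 starts

Answer: 8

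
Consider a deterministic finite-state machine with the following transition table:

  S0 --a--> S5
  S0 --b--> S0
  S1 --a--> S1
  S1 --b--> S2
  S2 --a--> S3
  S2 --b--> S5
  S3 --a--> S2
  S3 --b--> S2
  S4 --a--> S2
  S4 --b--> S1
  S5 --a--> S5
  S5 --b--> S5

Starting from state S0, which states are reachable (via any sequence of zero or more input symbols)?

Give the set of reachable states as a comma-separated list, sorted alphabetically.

BFS from S0:
  visit S0: S0--a-->S5 (new), S0--b-->S0 (seen)
  visit S5: S5--a-->S5 (seen), S5--b-->S5 (seen)

Answer: S0, S5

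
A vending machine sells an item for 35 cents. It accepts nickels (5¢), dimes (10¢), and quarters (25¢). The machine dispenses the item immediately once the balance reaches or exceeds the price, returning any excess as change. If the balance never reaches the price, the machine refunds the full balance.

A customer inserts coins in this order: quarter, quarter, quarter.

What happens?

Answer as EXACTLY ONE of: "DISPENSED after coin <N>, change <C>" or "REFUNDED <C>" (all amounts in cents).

Answer: DISPENSED after coin 2, change 15

Derivation:
Price: 35¢
Coin 1 (quarter, 25¢): balance = 25¢
Coin 2 (quarter, 25¢): balance = 50¢
  → balance >= price → DISPENSE, change = 50 - 35 = 15¢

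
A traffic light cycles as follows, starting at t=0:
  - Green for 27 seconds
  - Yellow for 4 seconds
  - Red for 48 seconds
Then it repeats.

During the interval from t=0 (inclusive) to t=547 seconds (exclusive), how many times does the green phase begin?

Answer: 7

Derivation:
Cycle = 27+4+48 = 79s
green phase starts at t = k*79 + 0 for k=0,1,2,...
Need k*79+0 < 547 → k < 6.924
k ∈ {0, ..., 6} → 7 starts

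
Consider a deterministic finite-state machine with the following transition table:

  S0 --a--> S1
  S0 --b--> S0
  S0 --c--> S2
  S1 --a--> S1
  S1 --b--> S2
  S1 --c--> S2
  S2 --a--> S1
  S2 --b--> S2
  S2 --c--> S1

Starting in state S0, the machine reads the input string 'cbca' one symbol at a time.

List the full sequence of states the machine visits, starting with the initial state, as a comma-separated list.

Answer: S0, S2, S2, S1, S1

Derivation:
Start: S0
  read 'c': S0 --c--> S2
  read 'b': S2 --b--> S2
  read 'c': S2 --c--> S1
  read 'a': S1 --a--> S1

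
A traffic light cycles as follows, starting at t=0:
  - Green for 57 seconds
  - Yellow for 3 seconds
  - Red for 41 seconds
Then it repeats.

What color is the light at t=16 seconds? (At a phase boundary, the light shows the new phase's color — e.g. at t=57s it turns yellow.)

Cycle length = 57 + 3 + 41 = 101s
t = 16, phase_t = 16 mod 101 = 16
16 < 57 (green end) → GREEN

Answer: green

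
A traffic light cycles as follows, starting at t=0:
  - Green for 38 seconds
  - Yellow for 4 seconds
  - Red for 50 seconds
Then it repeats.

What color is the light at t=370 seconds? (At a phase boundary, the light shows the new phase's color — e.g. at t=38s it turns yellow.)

Cycle length = 38 + 4 + 50 = 92s
t = 370, phase_t = 370 mod 92 = 2
2 < 38 (green end) → GREEN

Answer: green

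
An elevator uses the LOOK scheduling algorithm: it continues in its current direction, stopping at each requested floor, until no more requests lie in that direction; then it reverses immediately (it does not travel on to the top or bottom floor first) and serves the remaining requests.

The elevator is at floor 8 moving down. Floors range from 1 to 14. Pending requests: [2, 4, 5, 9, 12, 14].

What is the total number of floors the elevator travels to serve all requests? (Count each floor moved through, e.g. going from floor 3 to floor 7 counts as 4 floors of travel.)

Start at floor 8 moving down, LOOK stop order: [5, 4, 2, 9, 12, 14]
  8 → 5: |5-8| = 3, total = 3
  5 → 4: |4-5| = 1, total = 4
  4 → 2: |2-4| = 2, total = 6
  2 → 9: |9-2| = 7, total = 13
  9 → 12: |12-9| = 3, total = 16
  12 → 14: |14-12| = 2, total = 18

Answer: 18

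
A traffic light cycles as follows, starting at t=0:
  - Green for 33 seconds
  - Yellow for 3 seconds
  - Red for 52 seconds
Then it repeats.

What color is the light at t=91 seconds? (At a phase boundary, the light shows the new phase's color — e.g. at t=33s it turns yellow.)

Answer: green

Derivation:
Cycle length = 33 + 3 + 52 = 88s
t = 91, phase_t = 91 mod 88 = 3
3 < 33 (green end) → GREEN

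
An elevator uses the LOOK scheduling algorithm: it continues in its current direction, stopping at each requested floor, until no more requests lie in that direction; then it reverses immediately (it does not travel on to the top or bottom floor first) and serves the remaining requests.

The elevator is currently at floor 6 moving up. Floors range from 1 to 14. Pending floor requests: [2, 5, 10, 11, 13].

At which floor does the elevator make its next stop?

Answer: 10

Derivation:
Current floor: 6, direction: up
Requests above: [10, 11, 13]
Requests below: [2, 5]
Moving up and requests lie above → nearest above is min([10, 11, 13]) = 10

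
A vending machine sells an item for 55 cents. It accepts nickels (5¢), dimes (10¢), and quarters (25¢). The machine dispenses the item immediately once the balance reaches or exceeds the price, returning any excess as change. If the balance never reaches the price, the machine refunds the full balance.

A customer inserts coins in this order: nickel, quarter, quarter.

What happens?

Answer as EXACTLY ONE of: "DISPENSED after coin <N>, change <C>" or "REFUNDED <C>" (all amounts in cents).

Price: 55¢
Coin 1 (nickel, 5¢): balance = 5¢
Coin 2 (quarter, 25¢): balance = 30¢
Coin 3 (quarter, 25¢): balance = 55¢
  → balance >= price → DISPENSE, change = 55 - 55 = 0¢

Answer: DISPENSED after coin 3, change 0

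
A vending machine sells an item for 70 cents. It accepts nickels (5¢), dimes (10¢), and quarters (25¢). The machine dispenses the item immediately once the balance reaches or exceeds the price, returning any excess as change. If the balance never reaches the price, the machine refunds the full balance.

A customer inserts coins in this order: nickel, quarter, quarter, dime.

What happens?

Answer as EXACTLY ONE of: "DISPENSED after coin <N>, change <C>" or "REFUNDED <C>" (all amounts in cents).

Answer: REFUNDED 65

Derivation:
Price: 70¢
Coin 1 (nickel, 5¢): balance = 5¢
Coin 2 (quarter, 25¢): balance = 30¢
Coin 3 (quarter, 25¢): balance = 55¢
Coin 4 (dime, 10¢): balance = 65¢
All coins inserted, balance 65¢ < price 70¢ → REFUND 65¢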